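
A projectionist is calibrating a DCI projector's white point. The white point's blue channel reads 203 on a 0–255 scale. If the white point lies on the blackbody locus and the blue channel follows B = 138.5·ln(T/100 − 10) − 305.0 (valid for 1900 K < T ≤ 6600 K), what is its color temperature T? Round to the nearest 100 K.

4900 K

ln(t − 10) = (203 + 305.0) / 138.5 = 3.6679.
t − 10 = e^3.6679 = 39.168, so t = 49.168.
T = 100·t = 4917 K → 4900 K to the nearest 100 K.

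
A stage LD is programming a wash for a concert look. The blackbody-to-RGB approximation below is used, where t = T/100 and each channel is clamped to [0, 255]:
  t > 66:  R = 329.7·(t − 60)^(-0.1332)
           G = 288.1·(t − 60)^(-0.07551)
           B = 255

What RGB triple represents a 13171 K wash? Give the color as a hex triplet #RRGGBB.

t = 13171/100 = 131.71; the t > 66 branch applies.
R = 329.7·(131.71 − 60)^(-0.1332) = 329.7·71.71^(-0.1332) = 329.7·0.56603 = 186.619.
G = 288.1·(131.71 − 60)^(-0.07551) = 288.1·71.71^(-0.07551) = 288.1·0.72424 = 208.655.
B = 255 by definition for t > 66.
Rounded: (187, 209, 255).
In hex: #BBD1FF.

#BBD1FF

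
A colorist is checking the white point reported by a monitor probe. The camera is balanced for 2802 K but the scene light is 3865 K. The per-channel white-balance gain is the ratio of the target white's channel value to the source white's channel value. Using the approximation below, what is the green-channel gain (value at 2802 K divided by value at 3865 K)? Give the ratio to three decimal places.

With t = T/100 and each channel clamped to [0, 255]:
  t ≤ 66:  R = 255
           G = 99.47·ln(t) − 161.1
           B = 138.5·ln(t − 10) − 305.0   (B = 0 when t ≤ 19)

At 3865 K (t = 38.65):
  G = 99.47·ln 38.65 − 161.1 = 99.47·3.6545 − 161.1 = 202.418.
At 2802 K (t = 28.02):
  G = 99.47·ln 28.02 − 161.1 = 99.47·3.3329 − 161.1 = 170.425.
Gain = 170.425 / 202.418 = 0.8419 → 0.842.

0.842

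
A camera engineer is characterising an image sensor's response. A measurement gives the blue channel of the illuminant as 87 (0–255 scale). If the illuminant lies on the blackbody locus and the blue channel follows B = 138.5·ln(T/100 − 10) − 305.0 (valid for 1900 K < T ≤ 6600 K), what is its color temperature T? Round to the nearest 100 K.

2700 K

ln(t − 10) = (87 + 305.0) / 138.5 = 2.8303.
t − 10 = e^2.8303 = 16.951, so t = 26.951.
T = 100·t = 2695 K → 2700 K to the nearest 100 K.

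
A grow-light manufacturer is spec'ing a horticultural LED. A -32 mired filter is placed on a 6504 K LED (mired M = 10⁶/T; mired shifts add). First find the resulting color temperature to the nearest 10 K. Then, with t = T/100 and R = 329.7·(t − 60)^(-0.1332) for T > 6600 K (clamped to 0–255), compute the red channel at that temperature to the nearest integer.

M_in = 10⁶/6504 = 153.75; M_out = 153.75 + (-32) = 121.75.
T_out = 10⁶/121.75 = 8213.4 K → 8210 K; t = 82.1.
R = 329.7·(82.1 − 60)^(-0.1332) = 329.7·22.1^(-0.1332) = 329.7·0.66211 = 218.296.
Rounded: 218.

218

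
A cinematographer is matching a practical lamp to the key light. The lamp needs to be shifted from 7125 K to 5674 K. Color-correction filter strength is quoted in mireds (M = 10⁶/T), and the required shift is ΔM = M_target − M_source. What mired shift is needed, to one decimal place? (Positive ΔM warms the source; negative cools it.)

M_source = 10⁶/7125 = 140.351; M_target = 10⁶/5674 = 176.243.
ΔM = 176.243 − 140.351 = 35.892 → +35.9 mireds, a warming shift.

+35.9 mireds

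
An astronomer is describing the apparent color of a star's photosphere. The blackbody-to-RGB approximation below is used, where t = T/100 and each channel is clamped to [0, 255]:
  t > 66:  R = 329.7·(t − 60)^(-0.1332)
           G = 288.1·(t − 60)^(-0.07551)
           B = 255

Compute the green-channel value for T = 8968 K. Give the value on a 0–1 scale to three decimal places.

0.875

t = 8968/100 = 89.68; the t > 66 branch applies.
G = 288.1·(89.68 − 60)^(-0.07551) = 288.1·29.68^(-0.07551) = 288.1·0.77413 = 223.027.
On a 0–1 scale: 223.027/255 = 0.8746 → 0.875.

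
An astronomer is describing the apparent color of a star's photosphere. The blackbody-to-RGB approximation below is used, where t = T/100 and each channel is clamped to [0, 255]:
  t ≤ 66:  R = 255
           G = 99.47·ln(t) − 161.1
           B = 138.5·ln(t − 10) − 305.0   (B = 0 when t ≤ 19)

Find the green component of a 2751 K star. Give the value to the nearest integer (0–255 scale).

t = 2751/100 = 27.51; the t ≤ 66 branch applies.
G = 99.47·ln 27.51 − 161.1 = 99.47·3.3145 − 161.1 = 168.598.
Rounded: 169.

169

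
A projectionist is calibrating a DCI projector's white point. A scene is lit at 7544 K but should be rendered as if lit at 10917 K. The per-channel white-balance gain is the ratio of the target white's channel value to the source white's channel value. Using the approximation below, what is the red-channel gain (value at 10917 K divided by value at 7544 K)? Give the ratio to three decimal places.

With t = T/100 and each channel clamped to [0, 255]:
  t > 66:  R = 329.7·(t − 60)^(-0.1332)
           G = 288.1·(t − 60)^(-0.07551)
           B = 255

At 7544 K (t = 75.44):
  R = 329.7·(75.44 − 60)^(-0.1332) = 329.7·15.44^(-0.1332) = 329.7·0.69450 = 228.977.
At 10917 K (t = 109.17):
  R = 329.7·(109.17 − 60)^(-0.1332) = 329.7·49.17^(-0.1332) = 329.7·0.59520 = 196.239.
Gain = 196.239 / 228.977 = 0.8570 → 0.857.

0.857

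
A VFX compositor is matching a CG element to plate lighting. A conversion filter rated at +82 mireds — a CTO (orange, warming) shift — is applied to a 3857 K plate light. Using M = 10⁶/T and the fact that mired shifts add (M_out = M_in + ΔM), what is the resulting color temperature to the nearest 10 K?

2930 K

M_in = 10⁶/3857 = 259.27 mireds.
M_out = 259.27 + (+82) = 341.27 mireds.
T_out = 10⁶/341.27 = 2930.2 K → 2930 K.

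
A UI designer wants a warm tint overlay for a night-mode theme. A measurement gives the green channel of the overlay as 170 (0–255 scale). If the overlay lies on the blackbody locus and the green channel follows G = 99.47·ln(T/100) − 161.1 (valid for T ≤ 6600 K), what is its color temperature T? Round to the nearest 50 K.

ln t = (170 + 161.1) / 99.47 = 3.3286.
t = e^3.3286 = 27.900.
T = 100·t = 2790 K → 2800 K to the nearest 50 K.

2800 K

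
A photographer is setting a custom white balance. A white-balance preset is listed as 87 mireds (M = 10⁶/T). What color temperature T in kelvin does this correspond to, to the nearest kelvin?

11494 K

T = 10⁶ / 87 = 11494.25 K → 11494 K.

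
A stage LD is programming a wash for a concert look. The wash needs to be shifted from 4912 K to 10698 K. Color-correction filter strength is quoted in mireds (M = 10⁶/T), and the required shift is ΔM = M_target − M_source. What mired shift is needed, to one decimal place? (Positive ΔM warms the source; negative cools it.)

-110.1 mireds

M_source = 10⁶/4912 = 203.583; M_target = 10⁶/10698 = 93.475.
ΔM = 93.475 − 203.583 = -110.108 → -110.1 mireds, a cooling shift.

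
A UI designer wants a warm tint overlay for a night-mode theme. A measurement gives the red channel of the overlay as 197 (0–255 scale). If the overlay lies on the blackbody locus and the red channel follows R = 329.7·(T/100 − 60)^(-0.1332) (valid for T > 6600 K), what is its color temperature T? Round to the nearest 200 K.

10800 K

(t − 60)^(-0.1332) = 197/329.7 = 0.59751.
t − 60 = 0.59751^(1/-0.1332) = 0.59751^(-7.508) = 47.761, so t = 107.761.
T = 100·t = 10776 K → 10800 K to the nearest 200 K.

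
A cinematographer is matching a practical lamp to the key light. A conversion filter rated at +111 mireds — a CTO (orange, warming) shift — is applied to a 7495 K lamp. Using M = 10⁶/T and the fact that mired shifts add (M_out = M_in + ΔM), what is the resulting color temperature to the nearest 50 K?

M_in = 10⁶/7495 = 133.42 mireds.
M_out = 133.42 + (+111) = 244.42 mireds.
T_out = 10⁶/244.42 = 4091.3 K → 4100 K.

4100 K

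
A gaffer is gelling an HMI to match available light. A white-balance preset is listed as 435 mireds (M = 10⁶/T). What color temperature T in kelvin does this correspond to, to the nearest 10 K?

2300 K

T = 10⁶ / 435 = 2298.85 K → 2300 K.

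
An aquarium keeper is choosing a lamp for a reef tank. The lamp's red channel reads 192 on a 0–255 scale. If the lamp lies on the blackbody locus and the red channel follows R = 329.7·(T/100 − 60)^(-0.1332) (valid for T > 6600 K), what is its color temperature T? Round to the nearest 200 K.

(t − 60)^(-0.1332) = 192/329.7 = 0.58235.
t − 60 = 0.58235^(1/-0.1332) = 0.58235^(-7.508) = 57.929, so t = 117.929.
T = 100·t = 11793 K → 11800 K to the nearest 200 K.

11800 K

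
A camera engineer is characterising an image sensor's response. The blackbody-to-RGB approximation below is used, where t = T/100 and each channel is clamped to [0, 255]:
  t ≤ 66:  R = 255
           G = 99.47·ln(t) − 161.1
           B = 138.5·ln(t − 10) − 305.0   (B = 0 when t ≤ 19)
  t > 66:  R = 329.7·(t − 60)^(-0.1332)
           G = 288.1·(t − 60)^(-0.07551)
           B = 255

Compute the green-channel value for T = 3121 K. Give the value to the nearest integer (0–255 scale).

181

t = 3121/100 = 31.21; the t ≤ 66 branch applies.
G = 99.47·ln 31.21 − 161.1 = 99.47·3.4407 − 161.1 = 181.150.
Rounded: 181.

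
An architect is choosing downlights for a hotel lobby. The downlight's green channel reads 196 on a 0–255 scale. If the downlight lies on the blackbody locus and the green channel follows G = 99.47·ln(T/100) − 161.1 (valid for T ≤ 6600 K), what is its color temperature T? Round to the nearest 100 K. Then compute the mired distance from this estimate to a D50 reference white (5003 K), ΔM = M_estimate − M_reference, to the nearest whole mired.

ln t = (196 + 161.1) / 99.47 = 3.5900.
t = e^3.5900 = 36.235.
T = 100·t = 3624 K → 3600 K to the nearest 100 K.
M_estimate = 10⁶/3600 = 277.78; M_reference = 10⁶/5003 = 199.88.
ΔM = 277.78 − 199.88 = 77.90 → +78 mireds.

+78 mireds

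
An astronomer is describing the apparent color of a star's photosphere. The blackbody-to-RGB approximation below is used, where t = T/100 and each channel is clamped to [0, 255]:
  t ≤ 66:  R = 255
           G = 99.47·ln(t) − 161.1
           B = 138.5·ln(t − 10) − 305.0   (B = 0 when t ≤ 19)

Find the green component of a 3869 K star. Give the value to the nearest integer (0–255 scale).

t = 3869/100 = 38.69; the t ≤ 66 branch applies.
G = 99.47·ln 38.69 − 161.1 = 99.47·3.6556 − 161.1 = 202.521.
Rounded: 203.

203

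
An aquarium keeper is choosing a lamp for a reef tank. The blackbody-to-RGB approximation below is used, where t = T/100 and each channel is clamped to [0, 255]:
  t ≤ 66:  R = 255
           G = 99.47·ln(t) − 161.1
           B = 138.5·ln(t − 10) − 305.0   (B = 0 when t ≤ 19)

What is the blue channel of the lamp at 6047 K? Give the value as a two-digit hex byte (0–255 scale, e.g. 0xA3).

0xEE

t = 6047/100 = 60.47; the t ≤ 66 branch applies.
B = 138.5·ln(60.47 − 10) − 305.0 = 138.5·ln 50.47 − 305.0 = 138.5·3.9214 − 305.0 = 238.111.
Rounded: 238; in hex, 0xEE.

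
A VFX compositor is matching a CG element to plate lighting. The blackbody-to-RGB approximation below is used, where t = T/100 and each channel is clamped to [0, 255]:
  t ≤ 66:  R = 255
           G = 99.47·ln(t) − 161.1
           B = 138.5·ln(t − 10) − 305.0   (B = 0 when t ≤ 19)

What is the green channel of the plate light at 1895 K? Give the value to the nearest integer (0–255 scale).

132

t = 1895/100 = 18.95; the t ≤ 66 branch applies.
G = 99.47·ln 18.95 − 161.1 = 99.47·2.9418 − 161.1 = 131.521.
Rounded: 132.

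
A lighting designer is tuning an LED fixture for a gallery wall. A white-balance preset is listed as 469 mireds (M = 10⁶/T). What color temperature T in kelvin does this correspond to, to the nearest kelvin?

T = 10⁶ / 469 = 2132.20 K → 2132 K.

2132 K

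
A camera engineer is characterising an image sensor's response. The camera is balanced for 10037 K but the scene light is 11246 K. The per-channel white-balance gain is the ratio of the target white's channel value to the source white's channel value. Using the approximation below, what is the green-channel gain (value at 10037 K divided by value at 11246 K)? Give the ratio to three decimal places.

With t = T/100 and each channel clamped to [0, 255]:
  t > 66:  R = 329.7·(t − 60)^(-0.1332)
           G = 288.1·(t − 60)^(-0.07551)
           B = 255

1.020

At 11246 K (t = 112.46):
  G = 288.1·(112.46 − 60)^(-0.07551) = 288.1·52.46^(-0.07551) = 288.1·0.74154 = 213.638.
At 10037 K (t = 100.37):
  G = 288.1·(100.37 − 60)^(-0.07551) = 288.1·40.37^(-0.07551) = 288.1·0.75636 = 217.906.
Gain = 217.906 / 213.638 = 1.0200 → 1.020.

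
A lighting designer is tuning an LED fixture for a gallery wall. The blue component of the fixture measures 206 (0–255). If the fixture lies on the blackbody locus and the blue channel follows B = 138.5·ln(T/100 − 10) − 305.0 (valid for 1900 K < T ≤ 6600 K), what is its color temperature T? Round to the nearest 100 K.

ln(t − 10) = (206 + 305.0) / 138.5 = 3.6895.
t − 10 = e^3.6895 = 40.026, so t = 50.026.
T = 100·t = 5003 K → 5000 K to the nearest 100 K.

5000 K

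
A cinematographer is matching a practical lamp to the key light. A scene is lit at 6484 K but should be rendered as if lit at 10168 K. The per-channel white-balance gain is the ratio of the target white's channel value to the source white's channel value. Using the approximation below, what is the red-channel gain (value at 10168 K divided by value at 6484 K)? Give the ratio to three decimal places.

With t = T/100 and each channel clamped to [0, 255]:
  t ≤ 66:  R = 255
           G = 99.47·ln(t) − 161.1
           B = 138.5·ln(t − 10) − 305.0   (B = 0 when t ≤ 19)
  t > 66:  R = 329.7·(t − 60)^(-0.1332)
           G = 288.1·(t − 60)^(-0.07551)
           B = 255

At 6484 K (t = 64.84):
  R = 255 by definition for t ≤ 66.
At 10168 K (t = 101.68):
  R = 329.7·(101.68 − 60)^(-0.1332) = 329.7·41.68^(-0.1332) = 329.7·0.60845 = 200.606.
Gain = 200.606 / 255.000 = 0.7867 → 0.787.

0.787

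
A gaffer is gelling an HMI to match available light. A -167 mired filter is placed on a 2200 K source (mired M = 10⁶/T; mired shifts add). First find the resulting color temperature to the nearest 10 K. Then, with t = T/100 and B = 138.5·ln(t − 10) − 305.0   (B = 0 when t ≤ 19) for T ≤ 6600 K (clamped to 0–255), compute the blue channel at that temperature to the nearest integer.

140

M_in = 10⁶/2200 = 454.55; M_out = 454.55 + (-167) = 287.55.
T_out = 10⁶/287.55 = 3477.7 K → 3480 K; t = 34.8.
B = 138.5·ln(34.8 − 10) − 305.0 = 138.5·ln 24.8 − 305.0 = 138.5·3.2108 − 305.0 = 139.702.
Rounded: 140.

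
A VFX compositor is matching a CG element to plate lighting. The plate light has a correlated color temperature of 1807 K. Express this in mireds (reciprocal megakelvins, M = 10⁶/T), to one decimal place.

553.4 mireds

M = 10⁶ / 1807 = 553.403 → 553.4 mireds.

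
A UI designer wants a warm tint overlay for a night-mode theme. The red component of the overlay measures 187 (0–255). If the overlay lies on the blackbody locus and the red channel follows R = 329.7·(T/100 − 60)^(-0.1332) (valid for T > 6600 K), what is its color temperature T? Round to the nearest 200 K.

13000 K

(t − 60)^(-0.1332) = 187/329.7 = 0.56718.
t − 60 = 0.56718^(1/-0.1332) = 0.56718^(-7.508) = 70.620, so t = 130.620.
T = 100·t = 13062 K → 13000 K to the nearest 200 K.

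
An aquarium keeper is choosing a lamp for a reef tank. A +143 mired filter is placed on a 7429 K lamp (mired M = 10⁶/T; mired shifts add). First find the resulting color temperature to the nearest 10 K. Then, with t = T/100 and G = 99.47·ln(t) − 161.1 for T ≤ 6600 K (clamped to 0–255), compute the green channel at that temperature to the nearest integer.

195

M_in = 10⁶/7429 = 134.61; M_out = 134.61 + (+143) = 277.61.
T_out = 10⁶/277.61 = 3602.2 K → 3600 K; t = 36.
G = 99.47·ln 36 − 161.1 = 99.47·3.5835 − 161.1 = 195.353.
Rounded: 195.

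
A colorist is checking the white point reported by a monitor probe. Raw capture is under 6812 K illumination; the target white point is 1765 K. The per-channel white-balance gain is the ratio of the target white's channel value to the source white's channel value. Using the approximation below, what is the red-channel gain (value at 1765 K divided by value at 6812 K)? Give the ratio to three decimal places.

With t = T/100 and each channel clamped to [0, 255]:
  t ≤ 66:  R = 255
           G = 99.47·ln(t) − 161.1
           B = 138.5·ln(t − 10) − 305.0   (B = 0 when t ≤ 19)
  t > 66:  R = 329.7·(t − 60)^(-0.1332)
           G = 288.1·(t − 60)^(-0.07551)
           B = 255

At 6812 K (t = 68.12):
  R = 329.7·(68.12 − 60)^(-0.1332) = 329.7·8.12^(-0.1332) = 329.7·0.75657 = 249.440.
At 1765 K (t = 17.65):
  R = 255 by definition for t ≤ 66.
Gain = 255.000 / 249.440 = 1.0223 → 1.022.

1.022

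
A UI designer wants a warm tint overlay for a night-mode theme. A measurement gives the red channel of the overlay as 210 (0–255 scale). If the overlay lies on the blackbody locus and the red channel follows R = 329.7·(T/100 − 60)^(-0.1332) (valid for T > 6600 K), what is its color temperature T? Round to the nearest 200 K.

9000 K

(t − 60)^(-0.1332) = 210/329.7 = 0.63694.
t − 60 = 0.63694^(1/-0.1332) = 0.63694^(-7.508) = 29.561, so t = 89.561.
T = 100·t = 8956 K → 9000 K to the nearest 200 K.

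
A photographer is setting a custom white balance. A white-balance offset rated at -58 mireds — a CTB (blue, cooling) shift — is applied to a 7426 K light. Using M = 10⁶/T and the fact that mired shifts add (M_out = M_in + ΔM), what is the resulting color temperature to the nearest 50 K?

M_in = 10⁶/7426 = 134.66 mireds.
M_out = 134.66 + (-58) = 76.66 mireds.
T_out = 10⁶/76.66 = 13044.3 K → 13050 K.

13050 K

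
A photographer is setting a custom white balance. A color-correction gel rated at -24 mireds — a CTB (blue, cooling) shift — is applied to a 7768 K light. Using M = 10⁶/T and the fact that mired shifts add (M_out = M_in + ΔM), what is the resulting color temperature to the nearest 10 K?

M_in = 10⁶/7768 = 128.73 mireds.
M_out = 128.73 + (-24) = 104.73 mireds.
T_out = 10⁶/104.73 = 9548.1 K → 9550 K.

9550 K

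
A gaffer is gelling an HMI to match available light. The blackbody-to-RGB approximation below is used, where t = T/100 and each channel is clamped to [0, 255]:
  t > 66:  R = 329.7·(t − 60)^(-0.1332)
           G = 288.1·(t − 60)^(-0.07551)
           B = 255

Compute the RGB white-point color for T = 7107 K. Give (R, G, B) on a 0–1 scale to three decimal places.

t = 7107/100 = 71.07; the t > 66 branch applies.
R = 329.7·(71.07 − 60)^(-0.1332) = 329.7·11.07^(-0.1332) = 329.7·0.72597 = 239.353.
G = 288.1·(71.07 − 60)^(-0.07551) = 288.1·11.07^(-0.07551) = 288.1·0.83398 = 240.270.
B = 255 by definition for t > 66.
Dividing each by 255: (0.9386, 0.9422, 1.0000) → (0.939, 0.942, 1.000).

(0.939, 0.942, 1.000)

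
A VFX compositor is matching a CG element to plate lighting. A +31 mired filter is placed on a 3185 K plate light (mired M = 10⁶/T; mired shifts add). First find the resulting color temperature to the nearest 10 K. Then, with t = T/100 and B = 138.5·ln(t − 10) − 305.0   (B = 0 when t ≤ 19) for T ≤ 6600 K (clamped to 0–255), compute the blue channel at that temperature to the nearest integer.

103

M_in = 10⁶/3185 = 313.97; M_out = 313.97 + (+31) = 344.97.
T_out = 10⁶/344.97 = 2898.8 K → 2900 K; t = 29.
B = 138.5·ln(29 − 10) − 305.0 = 138.5·ln 19 − 305.0 = 138.5·2.9444 − 305.0 = 102.805.
Rounded: 103.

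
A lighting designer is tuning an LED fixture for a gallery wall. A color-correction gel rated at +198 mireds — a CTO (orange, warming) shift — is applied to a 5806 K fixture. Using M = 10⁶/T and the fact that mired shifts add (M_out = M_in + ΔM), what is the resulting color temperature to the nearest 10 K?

M_in = 10⁶/5806 = 172.24 mireds.
M_out = 172.24 + (+198) = 370.24 mireds.
T_out = 10⁶/370.24 = 2701.0 K → 2700 K.

2700 K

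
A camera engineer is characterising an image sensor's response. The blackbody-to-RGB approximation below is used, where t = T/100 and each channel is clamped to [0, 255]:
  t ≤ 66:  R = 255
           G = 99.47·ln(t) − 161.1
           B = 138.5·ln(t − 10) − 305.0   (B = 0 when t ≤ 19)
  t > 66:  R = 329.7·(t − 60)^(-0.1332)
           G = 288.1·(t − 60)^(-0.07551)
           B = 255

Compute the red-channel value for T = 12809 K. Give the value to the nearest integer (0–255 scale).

188

t = 12809/100 = 128.09; the t > 66 branch applies.
R = 329.7·(128.09 − 60)^(-0.1332) = 329.7·68.09^(-0.1332) = 329.7·0.56995 = 187.911.
Rounded: 188.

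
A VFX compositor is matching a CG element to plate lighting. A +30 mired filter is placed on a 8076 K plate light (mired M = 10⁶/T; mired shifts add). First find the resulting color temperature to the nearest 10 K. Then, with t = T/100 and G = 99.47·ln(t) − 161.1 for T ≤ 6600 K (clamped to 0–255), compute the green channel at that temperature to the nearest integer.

254

M_in = 10⁶/8076 = 123.82; M_out = 123.82 + (+30) = 153.82.
T_out = 10⁶/153.82 = 6500.9 K → 6500 K; t = 65.
G = 99.47·ln 65 − 161.1 = 99.47·4.1744 − 161.1 = 254.126.
Rounded: 254.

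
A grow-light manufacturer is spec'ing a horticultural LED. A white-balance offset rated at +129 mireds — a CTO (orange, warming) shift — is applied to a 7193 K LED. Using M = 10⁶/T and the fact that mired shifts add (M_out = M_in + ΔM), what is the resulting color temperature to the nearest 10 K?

3730 K

M_in = 10⁶/7193 = 139.02 mireds.
M_out = 139.02 + (+129) = 268.02 mireds.
T_out = 10⁶/268.02 = 3731.0 K → 3730 K.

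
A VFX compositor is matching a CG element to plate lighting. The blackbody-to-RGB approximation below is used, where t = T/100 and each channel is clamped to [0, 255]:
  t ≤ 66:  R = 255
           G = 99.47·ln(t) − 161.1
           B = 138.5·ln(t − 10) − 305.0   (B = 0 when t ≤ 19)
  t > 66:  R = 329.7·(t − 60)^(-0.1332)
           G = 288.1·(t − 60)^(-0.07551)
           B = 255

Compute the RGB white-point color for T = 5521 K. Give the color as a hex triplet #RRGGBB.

t = 5521/100 = 55.21; the t ≤ 66 branch applies.
R = 255 by definition for t ≤ 66.
G = 99.47·ln 55.21 − 161.1 = 99.47·4.0111 − 161.1 = 237.889.
B = 138.5·ln(55.21 − 10) − 305.0 = 138.5·ln 45.21 − 305.0 = 138.5·3.8113 − 305.0 = 222.868.
Rounded: (255, 238, 223).
In hex: #FFEEDF.

#FFEEDF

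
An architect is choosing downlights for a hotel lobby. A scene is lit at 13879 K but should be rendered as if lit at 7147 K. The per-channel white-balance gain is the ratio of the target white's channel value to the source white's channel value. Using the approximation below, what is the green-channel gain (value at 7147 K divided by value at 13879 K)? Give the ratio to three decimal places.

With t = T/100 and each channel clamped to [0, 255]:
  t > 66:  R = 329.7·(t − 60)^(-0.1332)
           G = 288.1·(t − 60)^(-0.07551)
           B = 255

1.157

At 13879 K (t = 138.79):
  G = 288.1·(138.79 − 60)^(-0.07551) = 288.1·78.79^(-0.07551) = 288.1·0.71911 = 207.177.
At 7147 K (t = 71.47):
  G = 288.1·(71.47 − 60)^(-0.07551) = 288.1·11.47^(-0.07551) = 288.1·0.83175 = 239.627.
Gain = 239.627 / 207.177 = 1.1566 → 1.157.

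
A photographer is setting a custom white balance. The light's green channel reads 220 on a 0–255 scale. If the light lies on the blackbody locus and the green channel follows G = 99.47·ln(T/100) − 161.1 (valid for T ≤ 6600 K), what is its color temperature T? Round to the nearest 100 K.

ln t = (220 + 161.1) / 99.47 = 3.8313.
t = e^3.8313 = 46.123.
T = 100·t = 4612 K → 4600 K to the nearest 100 K.

4600 K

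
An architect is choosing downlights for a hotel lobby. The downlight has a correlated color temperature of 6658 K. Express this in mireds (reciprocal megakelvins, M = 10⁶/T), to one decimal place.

150.2 mireds

M = 10⁶ / 6658 = 150.195 → 150.2 mireds.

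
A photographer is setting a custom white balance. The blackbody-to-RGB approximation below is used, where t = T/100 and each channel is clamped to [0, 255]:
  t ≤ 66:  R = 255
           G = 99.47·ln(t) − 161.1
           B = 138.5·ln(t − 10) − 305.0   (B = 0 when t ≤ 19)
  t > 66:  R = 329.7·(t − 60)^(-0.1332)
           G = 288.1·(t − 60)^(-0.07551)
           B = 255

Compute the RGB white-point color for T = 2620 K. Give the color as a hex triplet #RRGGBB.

t = 2620/100 = 26.2; the t ≤ 66 branch applies.
R = 255 by definition for t ≤ 66.
G = 99.47·ln 26.2 − 161.1 = 99.47·3.2658 − 161.1 = 163.745.
B = 138.5·ln(26.2 − 10) − 305.0 = 138.5·ln 16.2 − 305.0 = 138.5·2.7850 − 305.0 = 80.724.
Rounded: (255, 164, 81).
In hex: #FFA451.

#FFA451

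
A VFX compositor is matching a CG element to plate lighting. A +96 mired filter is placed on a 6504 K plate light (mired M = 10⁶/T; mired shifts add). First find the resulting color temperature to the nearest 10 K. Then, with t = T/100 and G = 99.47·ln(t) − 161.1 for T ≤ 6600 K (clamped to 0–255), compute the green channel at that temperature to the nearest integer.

M_in = 10⁶/6504 = 153.75; M_out = 153.75 + (+96) = 249.75.
T_out = 10⁶/249.75 = 4004.0 K → 4000 K; t = 40.
G = 99.47·ln 40 − 161.1 = 99.47·3.6889 − 161.1 = 205.833.
Rounded: 206.

206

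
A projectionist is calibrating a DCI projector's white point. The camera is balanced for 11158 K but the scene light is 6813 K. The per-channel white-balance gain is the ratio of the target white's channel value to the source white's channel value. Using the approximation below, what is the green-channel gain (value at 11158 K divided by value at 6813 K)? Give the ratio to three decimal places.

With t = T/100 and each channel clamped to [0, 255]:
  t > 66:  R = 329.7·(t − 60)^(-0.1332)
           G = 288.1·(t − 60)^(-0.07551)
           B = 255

0.870

At 6813 K (t = 68.13):
  G = 288.1·(68.13 − 60)^(-0.07551) = 288.1·8.13^(-0.07551) = 288.1·0.85365 = 245.936.
At 11158 K (t = 111.58):
  G = 288.1·(111.58 − 60)^(-0.07551) = 288.1·51.58^(-0.07551) = 288.1·0.74249 = 213.911.
Gain = 213.911 / 245.936 = 0.8698 → 0.870.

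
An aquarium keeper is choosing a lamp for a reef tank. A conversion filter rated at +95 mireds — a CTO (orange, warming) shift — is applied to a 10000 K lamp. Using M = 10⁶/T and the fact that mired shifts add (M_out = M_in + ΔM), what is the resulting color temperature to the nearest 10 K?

5130 K

M_in = 10⁶/10000 = 100.00 mireds.
M_out = 100.00 + (+95) = 195.00 mireds.
T_out = 10⁶/195.00 = 5128.2 K → 5130 K.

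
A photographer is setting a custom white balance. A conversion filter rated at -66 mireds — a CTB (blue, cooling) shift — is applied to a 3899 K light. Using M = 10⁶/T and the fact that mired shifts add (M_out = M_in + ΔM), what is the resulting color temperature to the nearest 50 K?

M_in = 10⁶/3899 = 256.48 mireds.
M_out = 256.48 + (-66) = 190.48 mireds.
T_out = 10⁶/190.48 = 5250.0 K → 5250 K.

5250 K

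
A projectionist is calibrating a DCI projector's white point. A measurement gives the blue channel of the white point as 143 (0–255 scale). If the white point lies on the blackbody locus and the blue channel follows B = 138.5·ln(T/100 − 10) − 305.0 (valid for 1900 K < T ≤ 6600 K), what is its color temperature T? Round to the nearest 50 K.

ln(t − 10) = (143 + 305.0) / 138.5 = 3.2347.
t − 10 = e^3.2347 = 25.398, so t = 35.398.
T = 100·t = 3540 K → 3550 K to the nearest 50 K.

3550 K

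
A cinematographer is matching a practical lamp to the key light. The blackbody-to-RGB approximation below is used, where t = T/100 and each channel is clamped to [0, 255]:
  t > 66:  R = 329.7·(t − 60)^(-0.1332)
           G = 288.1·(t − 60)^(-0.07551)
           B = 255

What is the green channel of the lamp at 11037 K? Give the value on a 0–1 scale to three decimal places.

t = 11037/100 = 110.37; the t > 66 branch applies.
G = 288.1·(110.37 − 60)^(-0.07551) = 288.1·50.37^(-0.07551) = 288.1·0.74382 = 214.295.
On a 0–1 scale: 214.295/255 = 0.8404 → 0.840.

0.840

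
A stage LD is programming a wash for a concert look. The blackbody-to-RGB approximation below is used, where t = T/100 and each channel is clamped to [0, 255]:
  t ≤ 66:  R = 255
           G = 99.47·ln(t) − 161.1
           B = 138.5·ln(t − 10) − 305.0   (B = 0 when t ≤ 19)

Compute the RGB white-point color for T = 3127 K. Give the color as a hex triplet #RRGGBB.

#FFB576

t = 3127/100 = 31.27; the t ≤ 66 branch applies.
R = 255 by definition for t ≤ 66.
G = 99.47·ln 31.27 − 161.1 = 99.47·3.4427 − 161.1 = 181.341.
B = 138.5·ln(31.27 − 10) − 305.0 = 138.5·ln 21.27 − 305.0 = 138.5·3.0573 − 305.0 = 118.436.
Rounded: (255, 181, 118).
In hex: #FFB576.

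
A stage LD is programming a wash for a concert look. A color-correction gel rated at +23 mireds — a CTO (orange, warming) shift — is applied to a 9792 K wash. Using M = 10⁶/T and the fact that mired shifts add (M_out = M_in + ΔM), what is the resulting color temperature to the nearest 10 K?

M_in = 10⁶/9792 = 102.12 mireds.
M_out = 102.12 + (+23) = 125.12 mireds.
T_out = 10⁶/125.12 = 7992.1 K → 7990 K.

7990 K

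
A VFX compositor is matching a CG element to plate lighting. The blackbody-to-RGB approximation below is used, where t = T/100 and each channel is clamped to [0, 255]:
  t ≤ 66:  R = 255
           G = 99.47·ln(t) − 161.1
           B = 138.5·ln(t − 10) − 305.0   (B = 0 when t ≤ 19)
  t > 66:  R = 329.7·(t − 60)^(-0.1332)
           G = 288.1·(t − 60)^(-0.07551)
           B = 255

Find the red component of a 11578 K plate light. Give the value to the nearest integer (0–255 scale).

193

t = 11578/100 = 115.78; the t > 66 branch applies.
R = 329.7·(115.78 − 60)^(-0.1332) = 329.7·55.78^(-0.1332) = 329.7·0.58529 = 192.969.
Rounded: 193.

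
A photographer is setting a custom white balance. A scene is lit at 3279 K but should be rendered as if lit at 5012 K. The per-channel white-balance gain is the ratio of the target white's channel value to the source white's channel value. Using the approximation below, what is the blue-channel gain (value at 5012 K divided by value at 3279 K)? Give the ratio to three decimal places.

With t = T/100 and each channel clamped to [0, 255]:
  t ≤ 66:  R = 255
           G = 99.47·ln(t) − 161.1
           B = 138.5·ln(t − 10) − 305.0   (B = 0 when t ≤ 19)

1.612

At 3279 K (t = 32.79):
  B = 138.5·ln(32.79 − 10) − 305.0 = 138.5·ln 22.79 − 305.0 = 138.5·3.1263 − 305.0 = 127.996.
At 5012 K (t = 50.12):
  B = 138.5·ln(50.12 − 10) − 305.0 = 138.5·ln 40.12 − 305.0 = 138.5·3.6919 − 305.0 = 206.325.
Gain = 206.325 / 127.996 = 1.6120 → 1.612.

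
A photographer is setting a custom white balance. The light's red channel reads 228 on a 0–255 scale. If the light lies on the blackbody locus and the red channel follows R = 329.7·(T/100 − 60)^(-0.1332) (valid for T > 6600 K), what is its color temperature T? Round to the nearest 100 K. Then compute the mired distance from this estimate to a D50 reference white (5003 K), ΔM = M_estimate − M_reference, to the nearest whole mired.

-68 mireds

(t − 60)^(-0.1332) = 228/329.7 = 0.69154.
t − 60 = 0.69154^(1/-0.1332) = 0.69154^(-7.508) = 15.943, so t = 75.943.
T = 100·t = 7594 K → 7600 K to the nearest 100 K.
M_estimate = 10⁶/7600 = 131.58; M_reference = 10⁶/5003 = 199.88.
ΔM = 131.58 − 199.88 = -68.30 → -68 mireds.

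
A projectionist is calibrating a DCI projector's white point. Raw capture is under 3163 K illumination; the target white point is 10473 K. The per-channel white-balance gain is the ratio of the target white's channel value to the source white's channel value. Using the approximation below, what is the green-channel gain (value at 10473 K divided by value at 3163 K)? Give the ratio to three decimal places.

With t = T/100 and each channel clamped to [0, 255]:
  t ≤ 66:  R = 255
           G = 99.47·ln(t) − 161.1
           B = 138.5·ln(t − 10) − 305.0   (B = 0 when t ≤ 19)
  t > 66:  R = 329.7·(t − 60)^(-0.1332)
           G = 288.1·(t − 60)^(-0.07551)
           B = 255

1.185

At 3163 K (t = 31.63):
  G = 99.47·ln 31.63 − 161.1 = 99.47·3.4541 − 161.1 = 182.480.
At 10473 K (t = 104.73):
  G = 288.1·(104.73 − 60)^(-0.07551) = 288.1·44.73^(-0.07551) = 288.1·0.75052 = 216.225.
Gain = 216.225 / 182.480 = 1.1849 → 1.185.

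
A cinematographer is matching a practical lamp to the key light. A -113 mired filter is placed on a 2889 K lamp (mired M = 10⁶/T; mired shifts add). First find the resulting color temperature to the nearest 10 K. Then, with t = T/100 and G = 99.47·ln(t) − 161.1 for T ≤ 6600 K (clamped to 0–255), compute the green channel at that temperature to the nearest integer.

213

M_in = 10⁶/2889 = 346.14; M_out = 346.14 + (-113) = 233.14.
T_out = 10⁶/233.14 = 4289.3 K → 4290 K; t = 42.9.
G = 99.47·ln 42.9 − 161.1 = 99.47·3.7589 − 161.1 = 212.795.
Rounded: 213.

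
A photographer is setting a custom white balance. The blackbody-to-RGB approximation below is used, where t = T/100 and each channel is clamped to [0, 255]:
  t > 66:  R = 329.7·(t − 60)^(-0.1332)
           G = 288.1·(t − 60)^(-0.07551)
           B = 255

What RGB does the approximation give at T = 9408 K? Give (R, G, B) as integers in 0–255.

(206, 221, 255)

t = 9408/100 = 94.08; the t > 66 branch applies.
R = 329.7·(94.08 − 60)^(-0.1332) = 329.7·34.08^(-0.1332) = 329.7·0.62499 = 206.058.
G = 288.1·(94.08 − 60)^(-0.07551) = 288.1·34.08^(-0.07551) = 288.1·0.76609 = 220.711.
B = 255 by definition for t > 66.
Rounded: (206, 221, 255).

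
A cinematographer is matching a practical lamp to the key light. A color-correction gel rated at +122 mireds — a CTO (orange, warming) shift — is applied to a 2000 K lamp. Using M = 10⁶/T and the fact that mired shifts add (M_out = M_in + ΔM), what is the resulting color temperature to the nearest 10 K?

M_in = 10⁶/2000 = 500.00 mireds.
M_out = 500.00 + (+122) = 622.00 mireds.
T_out = 10⁶/622.00 = 1607.7 K → 1610 K.

1610 K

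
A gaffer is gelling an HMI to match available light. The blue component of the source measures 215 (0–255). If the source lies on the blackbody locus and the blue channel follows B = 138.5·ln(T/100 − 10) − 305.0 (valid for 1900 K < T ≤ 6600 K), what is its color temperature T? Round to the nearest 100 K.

5300 K

ln(t − 10) = (215 + 305.0) / 138.5 = 3.7545.
t − 10 = e^3.7545 = 42.713, so t = 52.713.
T = 100·t = 5271 K → 5300 K to the nearest 100 K.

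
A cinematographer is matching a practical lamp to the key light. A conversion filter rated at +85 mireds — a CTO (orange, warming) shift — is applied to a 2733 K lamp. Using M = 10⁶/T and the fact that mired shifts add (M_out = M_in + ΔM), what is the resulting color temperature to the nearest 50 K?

M_in = 10⁶/2733 = 365.90 mireds.
M_out = 365.90 + (+85) = 450.90 mireds.
T_out = 10⁶/450.90 = 2217.8 K → 2200 K.

2200 K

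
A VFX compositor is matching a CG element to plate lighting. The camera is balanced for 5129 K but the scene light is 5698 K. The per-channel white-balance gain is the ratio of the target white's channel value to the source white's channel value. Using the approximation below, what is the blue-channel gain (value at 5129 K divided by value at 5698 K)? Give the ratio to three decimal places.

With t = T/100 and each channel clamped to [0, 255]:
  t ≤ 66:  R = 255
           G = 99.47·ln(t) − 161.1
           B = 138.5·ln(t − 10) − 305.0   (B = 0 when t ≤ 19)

0.922

At 5698 K (t = 56.98):
  B = 138.5·ln(56.98 − 10) − 305.0 = 138.5·ln 46.98 − 305.0 = 138.5·3.8497 − 305.0 = 228.186.
At 5129 K (t = 51.29):
  B = 138.5·ln(51.29 − 10) − 305.0 = 138.5·ln 41.29 − 305.0 = 138.5·3.7206 − 305.0 = 210.306.
Gain = 210.306 / 228.186 = 0.9216 → 0.922.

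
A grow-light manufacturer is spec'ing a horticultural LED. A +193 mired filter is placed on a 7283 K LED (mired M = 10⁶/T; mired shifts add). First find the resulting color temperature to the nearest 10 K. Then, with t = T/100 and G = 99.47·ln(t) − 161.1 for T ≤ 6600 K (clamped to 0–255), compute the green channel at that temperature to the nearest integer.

178

M_in = 10⁶/7283 = 137.31; M_out = 137.31 + (+193) = 330.31.
T_out = 10⁶/330.31 = 3027.5 K → 3030 K; t = 30.3.
G = 99.47·ln 30.3 − 161.1 = 99.47·3.4111 − 161.1 = 178.207.
Rounded: 178.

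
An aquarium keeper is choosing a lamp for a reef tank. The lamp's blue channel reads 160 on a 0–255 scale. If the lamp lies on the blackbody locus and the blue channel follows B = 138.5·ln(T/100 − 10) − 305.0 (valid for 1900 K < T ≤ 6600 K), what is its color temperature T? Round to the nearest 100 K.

3900 K

ln(t − 10) = (160 + 305.0) / 138.5 = 3.3574.
t − 10 = e^3.3574 = 28.714, so t = 38.714.
T = 100·t = 3871 K → 3900 K to the nearest 100 K.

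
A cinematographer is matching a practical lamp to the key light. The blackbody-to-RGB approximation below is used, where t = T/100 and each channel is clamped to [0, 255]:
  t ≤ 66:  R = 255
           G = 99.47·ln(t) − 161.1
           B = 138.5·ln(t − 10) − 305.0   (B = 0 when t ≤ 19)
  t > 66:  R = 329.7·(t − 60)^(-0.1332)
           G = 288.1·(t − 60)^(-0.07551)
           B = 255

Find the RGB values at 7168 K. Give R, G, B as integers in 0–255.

t = 7168/100 = 71.68; the t > 66 branch applies.
R = 329.7·(71.68 − 60)^(-0.1332) = 329.7·11.68^(-0.1332) = 329.7·0.72080 = 237.649.
G = 288.1·(71.68 − 60)^(-0.07551) = 288.1·11.68^(-0.07551) = 288.1·0.83061 = 239.299.
B = 255 by definition for t > 66.
Rounded: (238, 239, 255).

R=238, G=239, B=255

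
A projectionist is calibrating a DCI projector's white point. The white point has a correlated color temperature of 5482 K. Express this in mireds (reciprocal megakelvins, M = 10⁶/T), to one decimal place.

182.4 mireds

M = 10⁶ / 5482 = 182.415 → 182.4 mireds.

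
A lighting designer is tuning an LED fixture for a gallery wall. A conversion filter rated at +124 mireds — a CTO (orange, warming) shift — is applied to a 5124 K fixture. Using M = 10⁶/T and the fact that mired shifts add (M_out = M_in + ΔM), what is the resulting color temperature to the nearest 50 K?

3150 K

M_in = 10⁶/5124 = 195.16 mireds.
M_out = 195.16 + (+124) = 319.16 mireds.
T_out = 10⁶/319.16 = 3133.2 K → 3150 K.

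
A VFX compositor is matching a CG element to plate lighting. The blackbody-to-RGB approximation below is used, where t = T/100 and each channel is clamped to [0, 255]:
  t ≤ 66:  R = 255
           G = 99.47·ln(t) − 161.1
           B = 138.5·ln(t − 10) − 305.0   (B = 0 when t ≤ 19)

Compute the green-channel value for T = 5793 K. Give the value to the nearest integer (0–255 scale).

t = 5793/100 = 57.93; the t ≤ 66 branch applies.
G = 99.47·ln 57.93 − 161.1 = 99.47·4.0592 − 161.1 = 242.672.
Rounded: 243.

243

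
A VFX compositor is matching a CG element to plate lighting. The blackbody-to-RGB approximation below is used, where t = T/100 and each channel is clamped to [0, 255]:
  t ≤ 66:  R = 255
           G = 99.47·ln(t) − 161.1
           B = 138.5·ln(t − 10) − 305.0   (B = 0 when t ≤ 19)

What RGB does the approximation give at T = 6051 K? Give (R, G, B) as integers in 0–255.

t = 6051/100 = 60.51; the t ≤ 66 branch applies.
R = 255 by definition for t ≤ 66.
G = 99.47·ln 60.51 − 161.1 = 99.47·4.1028 − 161.1 = 247.006.
B = 138.5·ln(60.51 − 10) − 305.0 = 138.5·ln 50.51 − 305.0 = 138.5·3.9222 − 305.0 = 238.221.
Rounded: (255, 247, 238).

(255, 247, 238)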